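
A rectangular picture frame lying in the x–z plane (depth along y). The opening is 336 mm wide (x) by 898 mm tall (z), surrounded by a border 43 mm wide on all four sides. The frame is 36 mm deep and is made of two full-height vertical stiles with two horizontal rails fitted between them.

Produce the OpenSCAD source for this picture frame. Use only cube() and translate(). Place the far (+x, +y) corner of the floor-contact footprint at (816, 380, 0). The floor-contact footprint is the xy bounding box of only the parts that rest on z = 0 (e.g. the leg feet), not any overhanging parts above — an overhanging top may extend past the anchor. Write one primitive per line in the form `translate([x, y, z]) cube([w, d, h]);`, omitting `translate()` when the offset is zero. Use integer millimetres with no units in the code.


translate([394, 344, 0]) cube([43, 36, 984]);
translate([773, 344, 0]) cube([43, 36, 984]);
translate([437, 344, 0]) cube([336, 36, 43]);
translate([437, 344, 941]) cube([336, 36, 43]);


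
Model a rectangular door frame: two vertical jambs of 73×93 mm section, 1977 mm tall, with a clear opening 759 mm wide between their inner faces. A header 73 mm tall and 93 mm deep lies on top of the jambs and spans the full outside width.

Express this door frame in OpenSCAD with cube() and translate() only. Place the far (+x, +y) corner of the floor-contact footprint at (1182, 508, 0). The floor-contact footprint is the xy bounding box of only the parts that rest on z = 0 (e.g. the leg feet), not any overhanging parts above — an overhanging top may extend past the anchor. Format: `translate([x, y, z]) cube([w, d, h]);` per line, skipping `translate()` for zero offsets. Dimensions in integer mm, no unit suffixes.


translate([277, 415, 0]) cube([73, 93, 1977]);
translate([1109, 415, 0]) cube([73, 93, 1977]);
translate([277, 415, 1977]) cube([905, 93, 73]);


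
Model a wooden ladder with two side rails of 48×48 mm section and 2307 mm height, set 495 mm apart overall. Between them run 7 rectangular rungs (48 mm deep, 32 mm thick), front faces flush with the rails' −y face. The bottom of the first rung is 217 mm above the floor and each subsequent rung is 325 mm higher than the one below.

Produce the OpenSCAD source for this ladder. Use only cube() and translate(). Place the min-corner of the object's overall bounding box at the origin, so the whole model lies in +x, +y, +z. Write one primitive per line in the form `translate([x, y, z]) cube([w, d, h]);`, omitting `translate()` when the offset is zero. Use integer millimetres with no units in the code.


// rung span = 495 - 2*48 = 399
// rung[k] z = 217 + k*325
cube([48, 48, 2307]);
translate([447, 0, 0]) cube([48, 48, 2307]);
translate([48, 0, 217]) cube([399, 48, 32]);
translate([48, 0, 542]) cube([399, 48, 32]);
translate([48, 0, 867]) cube([399, 48, 32]);
translate([48, 0, 1192]) cube([399, 48, 32]);
translate([48, 0, 1517]) cube([399, 48, 32]);
translate([48, 0, 1842]) cube([399, 48, 32]);
translate([48, 0, 2167]) cube([399, 48, 32]);


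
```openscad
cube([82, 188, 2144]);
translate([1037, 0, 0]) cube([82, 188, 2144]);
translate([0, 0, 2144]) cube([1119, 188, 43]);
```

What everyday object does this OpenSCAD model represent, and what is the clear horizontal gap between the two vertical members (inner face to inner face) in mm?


A door frame. The clear opening width is 955 mm.

Two 2144 mm tall posts with a header on top — a door frame. The left jamb is 82 mm wide at x = 0; the right jamb starts at x = 1037. The clear opening is 1037 − 82 = 955 mm.


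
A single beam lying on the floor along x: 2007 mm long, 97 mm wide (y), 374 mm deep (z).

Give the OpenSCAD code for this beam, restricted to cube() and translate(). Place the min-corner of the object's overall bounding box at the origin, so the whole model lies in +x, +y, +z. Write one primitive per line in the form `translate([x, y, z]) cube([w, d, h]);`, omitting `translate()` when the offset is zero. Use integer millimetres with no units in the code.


cube([2007, 97, 374]);


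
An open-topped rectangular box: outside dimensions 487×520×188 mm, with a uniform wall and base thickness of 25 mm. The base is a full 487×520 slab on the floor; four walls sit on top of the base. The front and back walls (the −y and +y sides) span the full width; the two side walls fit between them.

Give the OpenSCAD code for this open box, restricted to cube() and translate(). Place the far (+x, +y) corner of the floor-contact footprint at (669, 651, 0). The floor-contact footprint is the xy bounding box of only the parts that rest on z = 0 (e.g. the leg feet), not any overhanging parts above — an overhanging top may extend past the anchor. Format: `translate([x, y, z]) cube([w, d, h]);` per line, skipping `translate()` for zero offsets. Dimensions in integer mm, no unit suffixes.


translate([182, 131, 0]) cube([487, 520, 25]);
translate([182, 131, 25]) cube([487, 25, 163]);
translate([182, 626, 25]) cube([487, 25, 163]);
translate([182, 156, 25]) cube([25, 470, 163]);
translate([644, 156, 25]) cube([25, 470, 163]);


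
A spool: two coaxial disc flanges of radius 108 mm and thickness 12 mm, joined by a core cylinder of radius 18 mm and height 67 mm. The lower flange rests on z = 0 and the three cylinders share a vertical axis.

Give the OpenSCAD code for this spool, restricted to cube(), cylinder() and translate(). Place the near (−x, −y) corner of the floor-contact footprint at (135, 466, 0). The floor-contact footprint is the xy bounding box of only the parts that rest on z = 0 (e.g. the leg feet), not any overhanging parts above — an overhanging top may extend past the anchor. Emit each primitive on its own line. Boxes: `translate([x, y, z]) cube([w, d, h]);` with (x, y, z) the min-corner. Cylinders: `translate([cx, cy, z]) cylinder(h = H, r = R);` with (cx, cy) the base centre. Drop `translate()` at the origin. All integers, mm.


translate([243, 574, 0]) cylinder(h = 12, r = 108);
translate([243, 574, 12]) cylinder(h = 67, r = 18);
translate([243, 574, 79]) cylinder(h = 12, r = 108);


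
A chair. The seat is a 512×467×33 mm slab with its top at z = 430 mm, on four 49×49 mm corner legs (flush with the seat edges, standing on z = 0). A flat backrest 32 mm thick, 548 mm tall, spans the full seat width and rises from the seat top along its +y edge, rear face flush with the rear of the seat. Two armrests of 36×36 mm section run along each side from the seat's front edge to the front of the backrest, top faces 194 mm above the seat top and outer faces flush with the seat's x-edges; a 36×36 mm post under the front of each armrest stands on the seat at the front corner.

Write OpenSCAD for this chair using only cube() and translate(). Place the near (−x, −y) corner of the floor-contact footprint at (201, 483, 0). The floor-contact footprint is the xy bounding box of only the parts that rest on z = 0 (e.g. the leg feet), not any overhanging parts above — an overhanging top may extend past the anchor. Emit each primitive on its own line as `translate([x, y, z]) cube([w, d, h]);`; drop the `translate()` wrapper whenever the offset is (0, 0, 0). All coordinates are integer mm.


translate([201, 483, 397]) cube([512, 467, 33]);
translate([201, 483, 0]) cube([49, 49, 397]);
translate([664, 483, 0]) cube([49, 49, 397]);
translate([201, 901, 0]) cube([49, 49, 397]);
translate([664, 901, 0]) cube([49, 49, 397]);
translate([201, 918, 430]) cube([512, 32, 548]);
translate([201, 483, 588]) cube([36, 435, 36]);
translate([677, 483, 588]) cube([36, 435, 36]);
translate([201, 483, 430]) cube([36, 36, 158]);
translate([677, 483, 430]) cube([36, 36, 158]);


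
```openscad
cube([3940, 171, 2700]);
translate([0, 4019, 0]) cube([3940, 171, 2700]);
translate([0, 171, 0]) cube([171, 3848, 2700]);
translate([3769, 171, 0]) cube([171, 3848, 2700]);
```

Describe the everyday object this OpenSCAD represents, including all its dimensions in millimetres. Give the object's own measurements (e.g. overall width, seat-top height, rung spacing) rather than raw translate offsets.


The wall frame of a small rectangular building: four walls, each 2700 mm tall and 171 mm thick, enclosing a footprint 3940 mm (x) by 4190 mm (y) outside-to-outside, with no floor or roof. The front and back walls (the −y and +y sides) span the full width; the two side walls fit between them.


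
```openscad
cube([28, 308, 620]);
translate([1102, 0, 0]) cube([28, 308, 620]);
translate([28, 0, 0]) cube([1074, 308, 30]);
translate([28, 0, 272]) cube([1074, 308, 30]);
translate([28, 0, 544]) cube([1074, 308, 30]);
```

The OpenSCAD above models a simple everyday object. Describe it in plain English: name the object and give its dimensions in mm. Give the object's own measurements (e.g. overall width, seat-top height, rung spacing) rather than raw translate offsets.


An open bookshelf. Two side panels, each 28 mm thick, 308 mm deep and 620 mm tall, stand 1130 mm apart (outside-to-outside). Between them sit 3 shelves, each 30 mm thick and 308 mm deep, spanning the full gap between the sides. The bottom shelf rests on the floor (its underside at z = 0) and the clear gap between one shelf's top and the next shelf's underside is 242 mm.


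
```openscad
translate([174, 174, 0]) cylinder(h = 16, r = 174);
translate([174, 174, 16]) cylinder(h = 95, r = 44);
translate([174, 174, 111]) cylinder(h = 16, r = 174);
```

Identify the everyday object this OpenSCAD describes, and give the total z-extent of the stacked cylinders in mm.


A spool. The overall height is 127 mm.

Three coaxial cylinders, large–small–large — a spool. Two 16 mm flanges and a 95 mm core give 16 + 95 + 16 = 127 mm.


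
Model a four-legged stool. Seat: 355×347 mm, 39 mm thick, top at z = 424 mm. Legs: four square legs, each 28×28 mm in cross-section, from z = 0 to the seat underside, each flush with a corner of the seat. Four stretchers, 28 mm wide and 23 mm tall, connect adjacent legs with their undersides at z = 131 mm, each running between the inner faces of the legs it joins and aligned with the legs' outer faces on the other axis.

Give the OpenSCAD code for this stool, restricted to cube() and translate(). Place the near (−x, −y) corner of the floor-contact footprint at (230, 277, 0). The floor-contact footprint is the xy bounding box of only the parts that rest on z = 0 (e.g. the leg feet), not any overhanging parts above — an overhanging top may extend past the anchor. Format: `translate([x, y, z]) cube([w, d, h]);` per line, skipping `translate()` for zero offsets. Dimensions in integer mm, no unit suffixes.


translate([230, 277, 385]) cube([355, 347, 39]);
translate([230, 277, 0]) cube([28, 28, 385]);
translate([557, 277, 0]) cube([28, 28, 385]);
translate([230, 596, 0]) cube([28, 28, 385]);
translate([557, 596, 0]) cube([28, 28, 385]);
translate([258, 277, 131]) cube([299, 28, 23]);
translate([258, 596, 131]) cube([299, 28, 23]);
translate([230, 305, 131]) cube([28, 291, 23]);
translate([557, 305, 131]) cube([28, 291, 23]);


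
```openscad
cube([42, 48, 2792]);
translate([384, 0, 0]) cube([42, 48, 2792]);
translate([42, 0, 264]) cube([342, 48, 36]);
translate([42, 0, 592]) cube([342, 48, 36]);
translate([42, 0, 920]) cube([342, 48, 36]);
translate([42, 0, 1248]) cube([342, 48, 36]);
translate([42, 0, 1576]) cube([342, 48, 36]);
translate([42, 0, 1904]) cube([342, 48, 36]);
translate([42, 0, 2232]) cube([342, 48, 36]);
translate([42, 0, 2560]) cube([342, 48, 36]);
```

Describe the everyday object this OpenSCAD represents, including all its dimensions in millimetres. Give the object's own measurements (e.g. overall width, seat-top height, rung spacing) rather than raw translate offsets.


A straight ladder. Two 42×48 mm vertical rails, 2792 mm tall, stand 426 mm apart (outside-to-outside) with their front faces coplanar on the −y side. 8 rungs, each 48 mm deep and 36 mm tall, span between the inner faces of the rails, front faces flush with the rails. The lowest rung's underside is at z = 264 mm and rungs are spaced 328 mm apart (underside to underside).


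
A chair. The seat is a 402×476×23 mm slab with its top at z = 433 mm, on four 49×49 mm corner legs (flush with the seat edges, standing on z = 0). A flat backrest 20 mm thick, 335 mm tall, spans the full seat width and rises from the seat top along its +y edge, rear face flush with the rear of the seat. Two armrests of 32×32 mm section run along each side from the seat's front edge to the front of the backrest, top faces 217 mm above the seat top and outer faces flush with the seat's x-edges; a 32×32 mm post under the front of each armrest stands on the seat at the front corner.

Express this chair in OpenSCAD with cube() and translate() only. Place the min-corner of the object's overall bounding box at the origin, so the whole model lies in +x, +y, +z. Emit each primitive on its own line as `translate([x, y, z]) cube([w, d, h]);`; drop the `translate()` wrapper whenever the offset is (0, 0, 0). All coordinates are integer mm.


translate([0, 0, 410]) cube([402, 476, 23]);
cube([49, 49, 410]);
translate([353, 0, 0]) cube([49, 49, 410]);
translate([0, 427, 0]) cube([49, 49, 410]);
translate([353, 427, 0]) cube([49, 49, 410]);
translate([0, 456, 433]) cube([402, 20, 335]);
translate([0, 0, 618]) cube([32, 456, 32]);
translate([370, 0, 618]) cube([32, 456, 32]);
translate([0, 0, 433]) cube([32, 32, 185]);
translate([370, 0, 433]) cube([32, 32, 185]);


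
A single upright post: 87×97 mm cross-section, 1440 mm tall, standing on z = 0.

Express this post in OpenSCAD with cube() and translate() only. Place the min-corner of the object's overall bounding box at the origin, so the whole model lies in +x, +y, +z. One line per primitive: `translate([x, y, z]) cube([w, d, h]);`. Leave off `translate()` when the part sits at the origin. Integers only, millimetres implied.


cube([87, 97, 1440]);


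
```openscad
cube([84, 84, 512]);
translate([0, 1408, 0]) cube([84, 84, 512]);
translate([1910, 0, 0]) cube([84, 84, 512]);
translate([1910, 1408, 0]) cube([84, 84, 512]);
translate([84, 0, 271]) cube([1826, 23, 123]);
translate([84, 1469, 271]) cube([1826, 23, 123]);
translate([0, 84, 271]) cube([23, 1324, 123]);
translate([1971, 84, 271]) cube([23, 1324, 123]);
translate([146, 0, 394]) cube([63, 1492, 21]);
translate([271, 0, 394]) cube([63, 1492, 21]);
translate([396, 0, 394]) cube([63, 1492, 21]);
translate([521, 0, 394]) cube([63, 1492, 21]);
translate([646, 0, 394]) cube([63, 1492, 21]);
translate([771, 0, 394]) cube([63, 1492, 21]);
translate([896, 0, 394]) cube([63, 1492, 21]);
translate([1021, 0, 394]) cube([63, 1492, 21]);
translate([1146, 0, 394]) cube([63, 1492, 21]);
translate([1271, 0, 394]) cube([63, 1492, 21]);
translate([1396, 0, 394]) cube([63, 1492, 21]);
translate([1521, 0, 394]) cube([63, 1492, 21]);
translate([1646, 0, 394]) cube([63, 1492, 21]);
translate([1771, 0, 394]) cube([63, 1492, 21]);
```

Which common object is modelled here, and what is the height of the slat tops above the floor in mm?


A bed frame. The slat-top height is 415 mm.

Four posts, four rails, and a row of slats — a bed frame. Slats sit on the rails at z = 271 + 123 = 394; with slat thickness 21, the top is 415 mm.


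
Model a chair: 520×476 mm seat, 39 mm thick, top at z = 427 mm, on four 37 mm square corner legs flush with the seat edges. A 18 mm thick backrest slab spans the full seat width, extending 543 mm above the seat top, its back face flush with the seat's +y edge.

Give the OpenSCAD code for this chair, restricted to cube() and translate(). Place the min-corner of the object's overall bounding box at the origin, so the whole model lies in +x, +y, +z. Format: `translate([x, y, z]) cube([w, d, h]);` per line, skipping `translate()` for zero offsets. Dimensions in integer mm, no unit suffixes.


translate([0, 0, 388]) cube([520, 476, 39]);
cube([37, 37, 388]);
translate([483, 0, 0]) cube([37, 37, 388]);
translate([0, 439, 0]) cube([37, 37, 388]);
translate([483, 439, 0]) cube([37, 37, 388]);
translate([0, 458, 427]) cube([520, 18, 543]);


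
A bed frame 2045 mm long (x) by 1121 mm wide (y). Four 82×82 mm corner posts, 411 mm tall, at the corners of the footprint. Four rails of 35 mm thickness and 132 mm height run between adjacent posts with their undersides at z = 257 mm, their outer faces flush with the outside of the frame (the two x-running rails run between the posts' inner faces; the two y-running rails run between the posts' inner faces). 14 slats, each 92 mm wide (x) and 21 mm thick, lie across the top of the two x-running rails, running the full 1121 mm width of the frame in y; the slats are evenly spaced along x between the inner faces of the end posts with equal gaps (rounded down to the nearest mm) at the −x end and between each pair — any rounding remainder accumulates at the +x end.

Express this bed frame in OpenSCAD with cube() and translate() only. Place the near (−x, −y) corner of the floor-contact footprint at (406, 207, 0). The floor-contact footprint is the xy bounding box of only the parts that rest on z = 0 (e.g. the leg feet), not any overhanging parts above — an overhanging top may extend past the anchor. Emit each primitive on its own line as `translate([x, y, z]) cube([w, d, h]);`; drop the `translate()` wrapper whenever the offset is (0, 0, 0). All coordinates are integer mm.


// slat z = rail_z + rail_h = 257 + 132 = 389
// slat gap = ⌊(1881 − 14·92) / 15⌋ = 39
translate([406, 207, 0]) cube([82, 82, 411]);
translate([406, 1246, 0]) cube([82, 82, 411]);
translate([2369, 207, 0]) cube([82, 82, 411]);
translate([2369, 1246, 0]) cube([82, 82, 411]);
translate([488, 207, 257]) cube([1881, 35, 132]);
translate([488, 1293, 257]) cube([1881, 35, 132]);
translate([406, 289, 257]) cube([35, 957, 132]);
translate([2416, 289, 257]) cube([35, 957, 132]);
translate([527, 207, 389]) cube([92, 1121, 21]);
translate([658, 207, 389]) cube([92, 1121, 21]);
translate([789, 207, 389]) cube([92, 1121, 21]);
translate([920, 207, 389]) cube([92, 1121, 21]);
translate([1051, 207, 389]) cube([92, 1121, 21]);
translate([1182, 207, 389]) cube([92, 1121, 21]);
translate([1313, 207, 389]) cube([92, 1121, 21]);
translate([1444, 207, 389]) cube([92, 1121, 21]);
translate([1575, 207, 389]) cube([92, 1121, 21]);
translate([1706, 207, 389]) cube([92, 1121, 21]);
translate([1837, 207, 389]) cube([92, 1121, 21]);
translate([1968, 207, 389]) cube([92, 1121, 21]);
translate([2099, 207, 389]) cube([92, 1121, 21]);
translate([2230, 207, 389]) cube([92, 1121, 21]);


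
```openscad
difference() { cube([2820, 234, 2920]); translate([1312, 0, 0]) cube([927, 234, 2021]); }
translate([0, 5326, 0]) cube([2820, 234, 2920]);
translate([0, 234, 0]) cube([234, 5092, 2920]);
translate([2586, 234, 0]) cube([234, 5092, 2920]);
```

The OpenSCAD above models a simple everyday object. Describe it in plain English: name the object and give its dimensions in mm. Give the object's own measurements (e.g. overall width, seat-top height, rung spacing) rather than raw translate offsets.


A single room: four walls, each 2920 mm tall and 234 mm thick, enclosing an outside footprint 2820×5560 mm (x × y), no floor or roof. The front and back walls (−y and +y sides) run the full x-width; the side walls fit between their inner faces. A door opening 927 mm wide and 2021 mm tall is cut through the front wall from the floor up, its −x edge 1312 mm from the wall's −x end.


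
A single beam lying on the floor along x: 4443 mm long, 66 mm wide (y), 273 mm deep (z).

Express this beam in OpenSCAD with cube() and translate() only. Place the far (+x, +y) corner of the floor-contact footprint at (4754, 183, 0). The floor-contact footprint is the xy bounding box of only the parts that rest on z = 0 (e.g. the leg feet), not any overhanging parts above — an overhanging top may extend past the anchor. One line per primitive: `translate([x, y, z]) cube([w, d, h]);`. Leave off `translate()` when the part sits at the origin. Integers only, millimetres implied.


translate([311, 117, 0]) cube([4443, 66, 273]);


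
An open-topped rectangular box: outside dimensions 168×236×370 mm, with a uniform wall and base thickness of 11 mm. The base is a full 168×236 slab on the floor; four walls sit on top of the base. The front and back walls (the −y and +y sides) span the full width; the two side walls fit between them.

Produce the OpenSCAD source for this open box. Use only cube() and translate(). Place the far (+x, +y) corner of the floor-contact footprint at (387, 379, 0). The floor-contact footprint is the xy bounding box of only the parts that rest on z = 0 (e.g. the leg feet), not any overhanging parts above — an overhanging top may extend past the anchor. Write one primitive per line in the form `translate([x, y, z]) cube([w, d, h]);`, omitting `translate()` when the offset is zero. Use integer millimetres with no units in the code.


translate([219, 143, 0]) cube([168, 236, 11]);
translate([219, 143, 11]) cube([168, 11, 359]);
translate([219, 368, 11]) cube([168, 11, 359]);
translate([219, 154, 11]) cube([11, 214, 359]);
translate([376, 154, 11]) cube([11, 214, 359]);


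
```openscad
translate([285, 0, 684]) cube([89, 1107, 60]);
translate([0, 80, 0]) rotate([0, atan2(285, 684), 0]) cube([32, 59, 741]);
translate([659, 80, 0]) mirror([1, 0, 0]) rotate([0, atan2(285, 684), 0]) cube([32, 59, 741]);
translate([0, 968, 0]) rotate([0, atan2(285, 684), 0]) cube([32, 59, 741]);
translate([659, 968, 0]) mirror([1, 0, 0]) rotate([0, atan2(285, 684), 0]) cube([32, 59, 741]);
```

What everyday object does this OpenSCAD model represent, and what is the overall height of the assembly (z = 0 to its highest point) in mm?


A sawhorse. The overall height is 744 mm.

A beam across two mirrored pairs of raked legs — a sawhorse. The beam's underside is at z = 684 (matching the legs' vertical rise in atan2(285, 684)) and the beam is 60 mm tall, so its top is at 684 + 60 = 744 mm. The raked legs top out at the beam's underside, so that is the highest point.


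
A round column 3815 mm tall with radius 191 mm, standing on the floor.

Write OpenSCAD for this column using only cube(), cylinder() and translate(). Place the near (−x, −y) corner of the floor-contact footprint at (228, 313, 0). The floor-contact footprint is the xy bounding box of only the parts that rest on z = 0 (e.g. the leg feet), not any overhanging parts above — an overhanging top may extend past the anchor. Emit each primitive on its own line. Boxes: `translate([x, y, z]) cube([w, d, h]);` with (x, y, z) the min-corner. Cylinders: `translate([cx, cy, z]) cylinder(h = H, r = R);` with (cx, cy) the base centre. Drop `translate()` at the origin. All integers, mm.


translate([419, 504, 0]) cylinder(h = 3815, r = 191);


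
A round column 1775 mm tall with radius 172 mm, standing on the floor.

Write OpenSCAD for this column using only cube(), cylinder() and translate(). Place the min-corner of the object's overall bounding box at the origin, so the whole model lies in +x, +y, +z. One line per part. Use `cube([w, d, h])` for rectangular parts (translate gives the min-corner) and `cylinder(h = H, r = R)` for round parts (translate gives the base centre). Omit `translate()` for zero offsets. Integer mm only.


translate([172, 172, 0]) cylinder(h = 1775, r = 172);


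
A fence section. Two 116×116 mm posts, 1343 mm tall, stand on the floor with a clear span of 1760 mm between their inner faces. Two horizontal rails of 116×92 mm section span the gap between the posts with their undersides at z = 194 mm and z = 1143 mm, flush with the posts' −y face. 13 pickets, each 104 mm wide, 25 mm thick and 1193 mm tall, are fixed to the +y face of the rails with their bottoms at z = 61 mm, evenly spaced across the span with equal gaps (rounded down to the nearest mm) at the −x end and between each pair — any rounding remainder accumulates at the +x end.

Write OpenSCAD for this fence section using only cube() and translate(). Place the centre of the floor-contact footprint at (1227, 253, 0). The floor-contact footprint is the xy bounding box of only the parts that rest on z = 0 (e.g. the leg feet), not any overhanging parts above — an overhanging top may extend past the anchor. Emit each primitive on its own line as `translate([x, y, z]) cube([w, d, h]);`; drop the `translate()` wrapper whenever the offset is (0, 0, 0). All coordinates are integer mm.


translate([231, 195, 0]) cube([116, 116, 1343]);
translate([2107, 195, 0]) cube([116, 116, 1343]);
translate([347, 195, 194]) cube([1760, 116, 92]);
translate([347, 195, 1143]) cube([1760, 116, 92]);
translate([376, 311, 61]) cube([104, 25, 1193]);
translate([509, 311, 61]) cube([104, 25, 1193]);
translate([642, 311, 61]) cube([104, 25, 1193]);
translate([775, 311, 61]) cube([104, 25, 1193]);
translate([908, 311, 61]) cube([104, 25, 1193]);
translate([1041, 311, 61]) cube([104, 25, 1193]);
translate([1174, 311, 61]) cube([104, 25, 1193]);
translate([1307, 311, 61]) cube([104, 25, 1193]);
translate([1440, 311, 61]) cube([104, 25, 1193]);
translate([1573, 311, 61]) cube([104, 25, 1193]);
translate([1706, 311, 61]) cube([104, 25, 1193]);
translate([1839, 311, 61]) cube([104, 25, 1193]);
translate([1972, 311, 61]) cube([104, 25, 1193]);


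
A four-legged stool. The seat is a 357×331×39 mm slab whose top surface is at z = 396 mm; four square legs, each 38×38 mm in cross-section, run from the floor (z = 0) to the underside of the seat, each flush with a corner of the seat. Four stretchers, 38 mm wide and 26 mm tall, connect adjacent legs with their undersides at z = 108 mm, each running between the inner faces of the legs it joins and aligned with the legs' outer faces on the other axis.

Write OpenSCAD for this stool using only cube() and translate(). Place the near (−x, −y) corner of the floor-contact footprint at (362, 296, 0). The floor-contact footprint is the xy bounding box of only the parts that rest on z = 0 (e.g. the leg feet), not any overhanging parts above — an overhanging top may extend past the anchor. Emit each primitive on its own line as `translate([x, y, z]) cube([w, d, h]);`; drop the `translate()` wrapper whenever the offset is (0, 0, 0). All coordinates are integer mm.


translate([362, 296, 357]) cube([357, 331, 39]);
translate([362, 296, 0]) cube([38, 38, 357]);
translate([681, 296, 0]) cube([38, 38, 357]);
translate([362, 589, 0]) cube([38, 38, 357]);
translate([681, 589, 0]) cube([38, 38, 357]);
translate([400, 296, 108]) cube([281, 38, 26]);
translate([400, 589, 108]) cube([281, 38, 26]);
translate([362, 334, 108]) cube([38, 255, 26]);
translate([681, 334, 108]) cube([38, 255, 26]);


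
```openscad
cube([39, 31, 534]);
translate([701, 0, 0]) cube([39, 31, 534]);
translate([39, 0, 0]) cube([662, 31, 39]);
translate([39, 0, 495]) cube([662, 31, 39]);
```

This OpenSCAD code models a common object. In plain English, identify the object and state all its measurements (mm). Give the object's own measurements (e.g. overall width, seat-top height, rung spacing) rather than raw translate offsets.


A rectangular picture frame lying in the x–z plane (depth along y). The opening is 662 mm wide (x) by 456 mm tall (z), surrounded by a border 39 mm wide on all four sides. The frame is 31 mm deep and is made of two full-height vertical stiles with two horizontal rails fitted between them.


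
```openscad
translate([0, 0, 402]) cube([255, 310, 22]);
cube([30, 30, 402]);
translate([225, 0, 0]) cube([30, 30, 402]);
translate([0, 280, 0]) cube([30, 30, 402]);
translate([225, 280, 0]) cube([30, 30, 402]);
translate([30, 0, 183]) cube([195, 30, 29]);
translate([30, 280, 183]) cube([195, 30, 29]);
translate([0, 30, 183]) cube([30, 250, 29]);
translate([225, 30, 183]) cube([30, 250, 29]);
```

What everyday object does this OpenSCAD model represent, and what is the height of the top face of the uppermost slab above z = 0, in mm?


A stool. The seat height is 424 mm.

A 255×310×22 slab at z = 402 on four corner posts — a stool. The seat top is 402 + 22 = 424 mm.


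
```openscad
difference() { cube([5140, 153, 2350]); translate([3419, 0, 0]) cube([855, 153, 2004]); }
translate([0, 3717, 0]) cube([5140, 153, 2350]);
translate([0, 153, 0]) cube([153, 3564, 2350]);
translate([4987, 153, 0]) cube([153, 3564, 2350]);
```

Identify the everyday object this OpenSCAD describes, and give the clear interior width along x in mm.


A single room. The interior width is 4834 mm.

Four walls enclosing a rectangle with a door in the front wall — a room. Outside width 5140 minus two 153 mm walls gives 4834 mm.


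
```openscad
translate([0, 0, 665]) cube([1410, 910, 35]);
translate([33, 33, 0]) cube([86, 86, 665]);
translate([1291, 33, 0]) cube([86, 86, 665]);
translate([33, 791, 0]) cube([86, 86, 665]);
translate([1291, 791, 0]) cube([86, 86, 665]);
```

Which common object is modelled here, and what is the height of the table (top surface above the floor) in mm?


A table. The table height is 700 mm.

A 1410×910×35 slab sits at z = 665 on four 86 mm square posts — a table. The top surface is at 665 + 35 = 700 mm.


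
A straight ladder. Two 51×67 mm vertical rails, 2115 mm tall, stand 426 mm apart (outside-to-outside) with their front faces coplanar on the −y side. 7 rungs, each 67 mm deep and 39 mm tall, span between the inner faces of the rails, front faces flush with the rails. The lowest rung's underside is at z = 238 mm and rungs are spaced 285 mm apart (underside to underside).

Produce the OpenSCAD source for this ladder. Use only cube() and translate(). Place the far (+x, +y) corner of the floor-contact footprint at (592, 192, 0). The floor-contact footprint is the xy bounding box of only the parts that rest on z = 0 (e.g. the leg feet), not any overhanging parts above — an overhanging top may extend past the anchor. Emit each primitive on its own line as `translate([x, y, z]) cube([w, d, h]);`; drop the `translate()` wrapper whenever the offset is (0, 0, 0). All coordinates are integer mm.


// rung span = 426 - 2*51 = 324
// rung[k] z = 238 + k*285
translate([166, 125, 0]) cube([51, 67, 2115]);
translate([541, 125, 0]) cube([51, 67, 2115]);
translate([217, 125, 238]) cube([324, 67, 39]);
translate([217, 125, 523]) cube([324, 67, 39]);
translate([217, 125, 808]) cube([324, 67, 39]);
translate([217, 125, 1093]) cube([324, 67, 39]);
translate([217, 125, 1378]) cube([324, 67, 39]);
translate([217, 125, 1663]) cube([324, 67, 39]);
translate([217, 125, 1948]) cube([324, 67, 39]);


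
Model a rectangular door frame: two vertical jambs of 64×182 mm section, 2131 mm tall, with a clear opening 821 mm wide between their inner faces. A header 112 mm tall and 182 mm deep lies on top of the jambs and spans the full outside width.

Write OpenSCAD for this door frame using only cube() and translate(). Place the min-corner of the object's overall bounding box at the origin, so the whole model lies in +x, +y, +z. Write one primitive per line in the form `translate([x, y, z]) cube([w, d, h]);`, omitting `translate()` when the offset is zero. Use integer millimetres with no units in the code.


cube([64, 182, 2131]);
translate([885, 0, 0]) cube([64, 182, 2131]);
translate([0, 0, 2131]) cube([949, 182, 112]);


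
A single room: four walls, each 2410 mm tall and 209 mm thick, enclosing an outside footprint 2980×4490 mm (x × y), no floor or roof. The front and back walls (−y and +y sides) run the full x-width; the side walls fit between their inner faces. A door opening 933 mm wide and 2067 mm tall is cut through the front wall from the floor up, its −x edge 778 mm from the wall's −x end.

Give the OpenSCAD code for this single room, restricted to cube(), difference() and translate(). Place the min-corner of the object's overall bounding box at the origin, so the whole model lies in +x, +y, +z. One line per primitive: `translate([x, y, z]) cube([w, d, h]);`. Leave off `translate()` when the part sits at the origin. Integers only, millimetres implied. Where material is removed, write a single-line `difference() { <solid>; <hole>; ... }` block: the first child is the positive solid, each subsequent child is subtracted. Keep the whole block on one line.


difference() { cube([2980, 209, 2410]); translate([778, 0, 0]) cube([933, 209, 2067]); }
translate([0, 4281, 0]) cube([2980, 209, 2410]);
translate([0, 209, 0]) cube([209, 4072, 2410]);
translate([2771, 209, 0]) cube([209, 4072, 2410]);


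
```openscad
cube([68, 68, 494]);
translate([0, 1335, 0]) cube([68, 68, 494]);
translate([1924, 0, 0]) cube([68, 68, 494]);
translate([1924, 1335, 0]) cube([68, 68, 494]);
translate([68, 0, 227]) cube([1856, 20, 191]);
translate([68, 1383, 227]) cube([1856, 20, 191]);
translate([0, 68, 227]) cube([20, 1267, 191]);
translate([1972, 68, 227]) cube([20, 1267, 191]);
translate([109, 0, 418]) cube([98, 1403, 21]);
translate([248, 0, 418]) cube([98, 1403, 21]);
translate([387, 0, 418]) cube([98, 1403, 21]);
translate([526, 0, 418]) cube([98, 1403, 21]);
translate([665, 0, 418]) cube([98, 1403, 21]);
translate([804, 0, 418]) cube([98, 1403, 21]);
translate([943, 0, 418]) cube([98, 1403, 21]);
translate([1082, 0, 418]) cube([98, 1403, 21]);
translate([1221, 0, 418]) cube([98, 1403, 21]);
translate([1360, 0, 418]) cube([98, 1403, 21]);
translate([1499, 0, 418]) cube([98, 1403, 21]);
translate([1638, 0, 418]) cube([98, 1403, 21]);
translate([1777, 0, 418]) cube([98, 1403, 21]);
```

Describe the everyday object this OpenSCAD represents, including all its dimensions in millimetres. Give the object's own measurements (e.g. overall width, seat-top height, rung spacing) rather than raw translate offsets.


A bed frame 1992 mm long (x) by 1403 mm wide (y). Four 68×68 mm corner posts, 494 mm tall, at the corners of the footprint. Four rails of 20 mm thickness and 191 mm height run between adjacent posts with their undersides at z = 227 mm, their outer faces flush with the outside of the frame (the two x-running rails run between the posts' inner faces; the two y-running rails run between the posts' inner faces). 13 slats, each 98 mm wide (x) and 21 mm thick, lie across the top of the two x-running rails, running the full 1403 mm width of the frame in y; along x they sit between the end posts with a 41 mm gap after the −x posts and between neighbouring slats, leaving 49 mm before the +x posts.


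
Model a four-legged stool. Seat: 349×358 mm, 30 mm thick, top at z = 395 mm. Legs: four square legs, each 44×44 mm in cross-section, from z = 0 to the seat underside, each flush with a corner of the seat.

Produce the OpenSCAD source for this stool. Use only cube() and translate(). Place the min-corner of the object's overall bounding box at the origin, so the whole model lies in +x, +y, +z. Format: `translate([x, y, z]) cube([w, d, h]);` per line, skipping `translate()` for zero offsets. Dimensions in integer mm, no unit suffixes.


// leg_h = 395 - 30 = 365
translate([0, 0, 365]) cube([349, 358, 30]);
cube([44, 44, 365]);
translate([305, 0, 0]) cube([44, 44, 365]);
translate([0, 314, 0]) cube([44, 44, 365]);
translate([305, 314, 0]) cube([44, 44, 365]);


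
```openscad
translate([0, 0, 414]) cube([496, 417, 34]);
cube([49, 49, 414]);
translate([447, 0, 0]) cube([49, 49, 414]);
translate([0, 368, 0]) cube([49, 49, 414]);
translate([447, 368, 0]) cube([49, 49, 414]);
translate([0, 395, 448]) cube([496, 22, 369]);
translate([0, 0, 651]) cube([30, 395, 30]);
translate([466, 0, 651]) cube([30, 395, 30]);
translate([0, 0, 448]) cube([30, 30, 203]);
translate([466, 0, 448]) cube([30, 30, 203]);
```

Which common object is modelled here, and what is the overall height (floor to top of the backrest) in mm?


A chair. The overall height is 817 mm.

A slab on four corner posts with a tall panel at the back — a chair. The seat slab sits at z = 414 with thickness 34, and the 369 mm backrest starts at the seat top, so the overall height is 414 + 34 + 369 = 817 mm.


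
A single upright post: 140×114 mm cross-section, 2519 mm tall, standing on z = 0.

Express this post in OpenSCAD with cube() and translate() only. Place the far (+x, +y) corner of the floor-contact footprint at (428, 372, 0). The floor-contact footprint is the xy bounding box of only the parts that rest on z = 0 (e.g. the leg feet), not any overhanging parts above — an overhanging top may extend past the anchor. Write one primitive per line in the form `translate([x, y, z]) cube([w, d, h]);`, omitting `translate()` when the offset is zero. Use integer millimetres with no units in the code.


translate([288, 258, 0]) cube([140, 114, 2519]);


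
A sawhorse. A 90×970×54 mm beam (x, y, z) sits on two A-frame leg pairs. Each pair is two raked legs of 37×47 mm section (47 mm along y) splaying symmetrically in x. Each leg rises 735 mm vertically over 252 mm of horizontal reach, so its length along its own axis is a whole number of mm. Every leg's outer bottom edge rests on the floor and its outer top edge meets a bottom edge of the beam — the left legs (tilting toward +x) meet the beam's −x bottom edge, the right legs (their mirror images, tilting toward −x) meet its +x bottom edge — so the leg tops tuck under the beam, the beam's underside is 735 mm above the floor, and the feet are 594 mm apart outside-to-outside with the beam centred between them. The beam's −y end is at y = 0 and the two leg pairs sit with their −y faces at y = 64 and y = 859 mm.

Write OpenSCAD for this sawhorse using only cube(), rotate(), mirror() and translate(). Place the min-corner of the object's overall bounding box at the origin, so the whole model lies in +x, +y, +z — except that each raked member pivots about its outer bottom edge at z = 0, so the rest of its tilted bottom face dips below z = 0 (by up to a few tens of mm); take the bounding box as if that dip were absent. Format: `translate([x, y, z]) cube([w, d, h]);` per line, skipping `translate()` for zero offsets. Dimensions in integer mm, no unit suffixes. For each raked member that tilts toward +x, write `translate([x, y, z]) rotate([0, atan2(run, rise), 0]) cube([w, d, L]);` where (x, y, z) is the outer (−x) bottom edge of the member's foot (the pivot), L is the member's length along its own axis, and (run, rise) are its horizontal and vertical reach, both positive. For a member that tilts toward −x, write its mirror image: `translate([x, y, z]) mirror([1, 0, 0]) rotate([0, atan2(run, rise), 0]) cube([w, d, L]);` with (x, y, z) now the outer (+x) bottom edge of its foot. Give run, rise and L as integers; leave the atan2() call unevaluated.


translate([252, 0, 735]) cube([90, 970, 54]);
translate([0, 64, 0]) rotate([0, atan2(252, 735), 0]) cube([37, 47, 777]);
translate([594, 64, 0]) mirror([1, 0, 0]) rotate([0, atan2(252, 735), 0]) cube([37, 47, 777]);
translate([0, 859, 0]) rotate([0, atan2(252, 735), 0]) cube([37, 47, 777]);
translate([594, 859, 0]) mirror([1, 0, 0]) rotate([0, atan2(252, 735), 0]) cube([37, 47, 777]);


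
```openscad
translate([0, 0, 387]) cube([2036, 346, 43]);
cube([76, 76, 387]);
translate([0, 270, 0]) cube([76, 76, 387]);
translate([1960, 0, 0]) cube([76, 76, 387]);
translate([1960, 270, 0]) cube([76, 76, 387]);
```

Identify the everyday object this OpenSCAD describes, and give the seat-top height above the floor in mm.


A bench. The seat-top height is 430 mm.

A long slab on four corner posts — a bench. The slab sits at z = 387 with thickness 43, so the top is 387 + 43 = 430 mm.


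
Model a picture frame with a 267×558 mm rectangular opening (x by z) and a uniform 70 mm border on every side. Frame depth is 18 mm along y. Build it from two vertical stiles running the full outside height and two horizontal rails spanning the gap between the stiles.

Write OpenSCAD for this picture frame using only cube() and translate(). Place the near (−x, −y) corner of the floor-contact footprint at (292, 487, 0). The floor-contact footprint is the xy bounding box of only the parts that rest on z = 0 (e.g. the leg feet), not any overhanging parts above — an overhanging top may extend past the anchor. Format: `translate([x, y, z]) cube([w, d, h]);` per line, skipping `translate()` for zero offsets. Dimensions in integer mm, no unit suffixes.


translate([292, 487, 0]) cube([70, 18, 698]);
translate([629, 487, 0]) cube([70, 18, 698]);
translate([362, 487, 0]) cube([267, 18, 70]);
translate([362, 487, 628]) cube([267, 18, 70]);
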